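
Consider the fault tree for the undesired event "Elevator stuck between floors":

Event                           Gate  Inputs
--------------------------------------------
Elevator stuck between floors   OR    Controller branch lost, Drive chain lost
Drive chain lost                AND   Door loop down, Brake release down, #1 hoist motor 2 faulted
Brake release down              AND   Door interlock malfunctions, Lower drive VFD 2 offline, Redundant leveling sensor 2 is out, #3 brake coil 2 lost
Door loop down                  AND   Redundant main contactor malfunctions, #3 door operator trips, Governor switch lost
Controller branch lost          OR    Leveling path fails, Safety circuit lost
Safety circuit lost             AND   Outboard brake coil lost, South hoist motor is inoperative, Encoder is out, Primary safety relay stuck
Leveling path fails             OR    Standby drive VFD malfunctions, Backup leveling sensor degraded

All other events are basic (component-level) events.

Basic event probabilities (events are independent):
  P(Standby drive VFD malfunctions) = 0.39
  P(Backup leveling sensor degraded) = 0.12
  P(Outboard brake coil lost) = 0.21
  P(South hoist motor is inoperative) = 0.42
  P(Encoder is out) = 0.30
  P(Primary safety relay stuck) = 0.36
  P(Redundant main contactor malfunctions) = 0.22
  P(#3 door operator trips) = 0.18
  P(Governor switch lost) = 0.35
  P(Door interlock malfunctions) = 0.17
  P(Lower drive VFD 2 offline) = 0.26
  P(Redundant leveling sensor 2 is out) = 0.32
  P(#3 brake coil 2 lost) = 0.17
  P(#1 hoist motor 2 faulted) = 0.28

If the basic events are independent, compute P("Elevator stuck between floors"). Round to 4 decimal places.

P(Leveling path fails) [OR] = 1 − (1−0.39) × (1−0.12) = 0.463200
P(Safety circuit lost) [AND] = 0.21 × 0.42 × 0.30 × 0.36 = 0.009526
P(Controller branch lost) [OR] = 1 − (1−0.463200) × (1−0.009526) = 0.468314
P(Door loop down) [AND] = 0.22 × 0.18 × 0.35 = 0.013860
P(Brake release down) [AND] = 0.17 × 0.26 × 0.32 × 0.17 = 0.002404
P(Drive chain lost) [AND] = 0.013860 × 0.002404 × 0.28 = 0.000009
P(Elevator stuck between floors) [OR] = 1 − (1−0.468314) × (1−0.000009) = 0.468319
Rounded to 4 decimal places: P(Elevator stuck between floors) ≈ 0.4683.

0.4683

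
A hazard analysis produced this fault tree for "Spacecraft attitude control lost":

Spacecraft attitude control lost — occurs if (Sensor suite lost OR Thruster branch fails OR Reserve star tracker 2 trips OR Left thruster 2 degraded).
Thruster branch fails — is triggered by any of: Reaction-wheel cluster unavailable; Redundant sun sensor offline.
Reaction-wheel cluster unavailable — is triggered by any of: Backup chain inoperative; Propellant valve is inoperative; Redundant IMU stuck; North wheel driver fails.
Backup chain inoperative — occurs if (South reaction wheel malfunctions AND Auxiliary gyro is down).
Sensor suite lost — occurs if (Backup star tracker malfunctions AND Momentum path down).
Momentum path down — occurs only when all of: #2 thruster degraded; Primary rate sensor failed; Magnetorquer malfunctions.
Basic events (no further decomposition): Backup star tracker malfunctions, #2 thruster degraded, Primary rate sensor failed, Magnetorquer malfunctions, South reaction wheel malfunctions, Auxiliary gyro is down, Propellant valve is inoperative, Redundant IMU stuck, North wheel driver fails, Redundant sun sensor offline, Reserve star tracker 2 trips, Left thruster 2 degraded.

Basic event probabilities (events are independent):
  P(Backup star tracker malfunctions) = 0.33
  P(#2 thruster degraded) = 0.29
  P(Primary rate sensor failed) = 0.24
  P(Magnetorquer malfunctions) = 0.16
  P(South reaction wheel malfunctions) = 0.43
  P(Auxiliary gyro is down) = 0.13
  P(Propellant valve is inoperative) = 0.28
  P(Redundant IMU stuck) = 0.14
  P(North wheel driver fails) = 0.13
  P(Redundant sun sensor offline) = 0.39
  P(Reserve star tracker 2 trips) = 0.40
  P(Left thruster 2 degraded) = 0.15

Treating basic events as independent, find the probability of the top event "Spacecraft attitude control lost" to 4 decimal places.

P(Momentum path down) [AND] = 0.29 × 0.24 × 0.16 = 0.011136
P(Sensor suite lost) [AND] = 0.33 × 0.011136 = 0.003675
P(Backup chain inoperative) [AND] = 0.43 × 0.13 = 0.055900
P(Reaction-wheel cluster unavailable) [OR] = 1 − (1−0.055900) × (1−0.28) × (1−0.14) × (1−0.13) = 0.491410
P(Thruster branch fails) [OR] = 1 − (1−0.491410) × (1−0.39) = 0.689760
P(Spacecraft attitude control lost) [OR] = 1 − (1−0.003675) × (1−0.689760) × (1−0.40) × (1−0.15) = 0.842359
Rounded to 4 decimal places: P(Spacecraft attitude control lost) ≈ 0.8424.

0.8424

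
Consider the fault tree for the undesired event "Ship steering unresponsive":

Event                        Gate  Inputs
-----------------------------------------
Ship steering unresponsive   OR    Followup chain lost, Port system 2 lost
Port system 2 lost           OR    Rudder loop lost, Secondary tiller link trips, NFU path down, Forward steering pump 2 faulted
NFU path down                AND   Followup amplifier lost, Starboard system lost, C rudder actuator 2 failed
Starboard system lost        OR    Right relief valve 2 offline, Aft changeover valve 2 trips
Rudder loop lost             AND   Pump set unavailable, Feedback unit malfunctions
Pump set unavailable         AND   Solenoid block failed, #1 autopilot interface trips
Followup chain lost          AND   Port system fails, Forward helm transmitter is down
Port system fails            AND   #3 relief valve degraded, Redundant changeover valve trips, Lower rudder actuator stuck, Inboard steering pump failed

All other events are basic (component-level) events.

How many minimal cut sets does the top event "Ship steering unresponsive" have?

Port system fails [AND]: one cut set from each child combined → 1 × 1 × 1 × 1 = 1 cut set(s).
Followup chain lost [AND]: one cut set from each child combined → 1 × 1 = 1 cut set(s).
Pump set unavailable [AND]: one cut set from each child combined → 1 × 1 = 1 cut set(s).
Rudder loop lost [AND]: one cut set from each child combined → 1 × 1 = 1 cut set(s).
Starboard system lost [OR]: union of children's cut sets → 2 cut set(s).
NFU path down [AND]: one cut set from each child combined → 1 × 2 × 1 = 2 cut set(s).
Port system 2 lost [OR]: union of children's cut sets → 5 cut set(s).
Ship steering unresponsive [OR]: union of children's cut sets → 6 cut set(s).
Minimal cut sets: {#3 relief valve degraded, Forward helm transmitter is down, Inboard steering pump failed, Lower rudder actuator stuck, Redundant changeover valve trips}; {#1 autopilot interface trips, Feedback unit malfunctions, Solenoid block failed}; {Secondary tiller link trips}; {C rudder actuator 2 failed, Followup amplifier lost, Right relief valve 2 offline}; {Aft changeover valve 2 trips, C rudder actuator 2 failed, Followup amplifier lost}; {Forward steering pump 2 faulted}.

6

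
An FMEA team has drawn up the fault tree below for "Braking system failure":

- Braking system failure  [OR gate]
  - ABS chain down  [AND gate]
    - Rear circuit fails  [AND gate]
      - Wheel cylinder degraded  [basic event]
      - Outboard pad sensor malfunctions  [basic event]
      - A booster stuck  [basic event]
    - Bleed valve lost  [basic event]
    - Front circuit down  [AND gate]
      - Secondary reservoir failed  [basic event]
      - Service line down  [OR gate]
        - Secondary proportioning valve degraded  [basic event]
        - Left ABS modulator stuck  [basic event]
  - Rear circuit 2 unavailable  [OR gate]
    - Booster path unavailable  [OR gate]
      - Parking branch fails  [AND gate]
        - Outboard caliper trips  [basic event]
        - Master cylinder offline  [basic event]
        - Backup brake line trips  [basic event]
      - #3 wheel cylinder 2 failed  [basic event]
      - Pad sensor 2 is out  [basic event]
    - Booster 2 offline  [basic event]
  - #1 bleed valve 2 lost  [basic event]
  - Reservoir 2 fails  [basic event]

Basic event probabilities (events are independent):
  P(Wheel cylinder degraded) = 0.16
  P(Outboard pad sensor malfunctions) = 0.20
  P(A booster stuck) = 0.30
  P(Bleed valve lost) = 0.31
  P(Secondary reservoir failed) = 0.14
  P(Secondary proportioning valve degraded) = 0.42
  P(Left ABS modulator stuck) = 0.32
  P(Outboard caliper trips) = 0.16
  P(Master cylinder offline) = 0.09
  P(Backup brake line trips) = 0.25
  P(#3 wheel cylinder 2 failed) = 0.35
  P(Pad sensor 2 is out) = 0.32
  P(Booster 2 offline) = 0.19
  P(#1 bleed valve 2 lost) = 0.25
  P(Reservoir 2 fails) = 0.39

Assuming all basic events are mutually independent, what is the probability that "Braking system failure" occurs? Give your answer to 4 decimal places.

P(Rear circuit fails) [AND] = 0.16 × 0.20 × 0.30 = 0.009600
P(Service line down) [OR] = 1 − (1−0.42) × (1−0.32) = 0.605600
P(Front circuit down) [AND] = 0.14 × 0.605600 = 0.084784
P(ABS chain down) [AND] = 0.009600 × 0.31 × 0.084784 = 0.000252
P(Parking branch fails) [AND] = 0.16 × 0.09 × 0.25 = 0.003600
P(Booster path unavailable) [OR] = 1 − (1−0.003600) × (1−0.35) × (1−0.32) = 0.559591
P(Rear circuit 2 unavailable) [OR] = 1 − (1−0.559591) × (1−0.19) = 0.643269
P(Braking system failure) [OR] = 1 − (1−0.000252) × (1−0.643269) × (1−0.25) × (1−0.39) = 0.836837
Rounded to 4 decimal places: P(Braking system failure) ≈ 0.8368.

0.8368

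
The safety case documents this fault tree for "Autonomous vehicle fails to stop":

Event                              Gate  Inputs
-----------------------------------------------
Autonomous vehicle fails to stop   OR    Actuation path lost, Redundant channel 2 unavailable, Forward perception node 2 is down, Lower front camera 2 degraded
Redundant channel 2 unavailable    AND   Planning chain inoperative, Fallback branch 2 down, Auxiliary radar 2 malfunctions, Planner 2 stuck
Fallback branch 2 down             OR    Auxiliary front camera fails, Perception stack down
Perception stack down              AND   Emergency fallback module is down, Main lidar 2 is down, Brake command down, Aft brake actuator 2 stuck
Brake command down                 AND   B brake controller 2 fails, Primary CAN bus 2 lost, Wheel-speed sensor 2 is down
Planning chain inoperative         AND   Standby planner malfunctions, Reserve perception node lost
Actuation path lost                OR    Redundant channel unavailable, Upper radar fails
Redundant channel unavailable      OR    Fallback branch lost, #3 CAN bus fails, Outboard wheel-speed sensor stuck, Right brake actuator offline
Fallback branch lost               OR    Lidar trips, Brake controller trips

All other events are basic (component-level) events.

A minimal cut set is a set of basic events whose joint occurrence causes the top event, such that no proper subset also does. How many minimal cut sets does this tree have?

Fallback branch lost [OR]: union of children's cut sets → 2 cut set(s).
Redundant channel unavailable [OR]: union of children's cut sets → 5 cut set(s).
Actuation path lost [OR]: union of children's cut sets → 6 cut set(s).
Planning chain inoperative [AND]: one cut set from each child combined → 1 × 1 = 1 cut set(s).
Brake command down [AND]: one cut set from each child combined → 1 × 1 × 1 = 1 cut set(s).
Perception stack down [AND]: one cut set from each child combined → 1 × 1 × 1 × 1 = 1 cut set(s).
Fallback branch 2 down [OR]: union of children's cut sets → 2 cut set(s).
Redundant channel 2 unavailable [AND]: one cut set from each child combined → 1 × 2 × 1 × 1 = 2 cut set(s).
Autonomous vehicle fails to stop [OR]: union of children's cut sets → 10 cut set(s).
Minimal cut sets: {Lidar trips}; {Brake controller trips}; {#3 CAN bus fails}; {Outboard wheel-speed sensor stuck}; {Right brake actuator offline}; {Upper radar fails}; {Auxiliary front camera fails, Auxiliary radar 2 malfunctions, Planner 2 stuck, Reserve perception node lost, Standby planner malfunctions}; {Aft brake actuator 2 stuck, Auxiliary radar 2 malfunctions, B brake controller 2 fails, Emergency fallback module is down, Main lidar 2 is down, Planner 2 stuck, Primary CAN bus 2 lost, Reserve perception node lost, Standby planner malfunctions, Wheel-speed sensor 2 is down}; {Forward perception node 2 is down}; {Lower front camera 2 degraded}.

10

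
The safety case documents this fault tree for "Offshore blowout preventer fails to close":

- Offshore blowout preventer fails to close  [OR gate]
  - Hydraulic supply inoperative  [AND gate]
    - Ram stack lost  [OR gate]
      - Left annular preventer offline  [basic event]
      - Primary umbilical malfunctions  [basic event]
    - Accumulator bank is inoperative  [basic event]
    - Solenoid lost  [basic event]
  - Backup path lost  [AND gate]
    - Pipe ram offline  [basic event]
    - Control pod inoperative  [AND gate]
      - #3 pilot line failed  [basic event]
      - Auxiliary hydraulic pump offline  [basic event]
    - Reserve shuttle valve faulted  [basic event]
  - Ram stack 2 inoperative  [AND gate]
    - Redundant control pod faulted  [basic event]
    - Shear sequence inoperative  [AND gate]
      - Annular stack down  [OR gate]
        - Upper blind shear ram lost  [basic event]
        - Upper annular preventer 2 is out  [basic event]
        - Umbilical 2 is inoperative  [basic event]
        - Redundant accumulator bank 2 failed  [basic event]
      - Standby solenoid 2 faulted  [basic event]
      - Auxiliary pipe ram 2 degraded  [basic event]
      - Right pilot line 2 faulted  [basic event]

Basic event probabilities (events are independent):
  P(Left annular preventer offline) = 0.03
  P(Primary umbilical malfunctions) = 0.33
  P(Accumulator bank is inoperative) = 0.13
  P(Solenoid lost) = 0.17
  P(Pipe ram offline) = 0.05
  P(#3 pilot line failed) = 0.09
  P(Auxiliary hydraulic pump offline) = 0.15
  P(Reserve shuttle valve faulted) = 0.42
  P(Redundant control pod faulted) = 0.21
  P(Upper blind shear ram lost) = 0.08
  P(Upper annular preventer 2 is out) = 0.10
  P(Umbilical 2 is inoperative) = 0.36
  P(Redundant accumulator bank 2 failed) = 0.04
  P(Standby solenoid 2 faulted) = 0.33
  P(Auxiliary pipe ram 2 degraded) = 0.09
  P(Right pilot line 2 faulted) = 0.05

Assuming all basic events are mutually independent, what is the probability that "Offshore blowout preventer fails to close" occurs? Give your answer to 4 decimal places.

P(Ram stack lost) [OR] = 1 − (1−0.03) × (1−0.33) = 0.350100
P(Hydraulic supply inoperative) [AND] = 0.350100 × 0.13 × 0.17 = 0.007737
P(Control pod inoperative) [AND] = 0.09 × 0.15 = 0.013500
P(Backup path lost) [AND] = 0.05 × 0.013500 × 0.42 = 0.000284
P(Annular stack down) [OR] = 1 − (1−0.08) × (1−0.10) × (1−0.36) × (1−0.04) = 0.491277
P(Shear sequence inoperative) [AND] = 0.491277 × 0.33 × 0.09 × 0.05 = 0.000730
P(Ram stack 2 inoperative) [AND] = 0.21 × 0.000730 = 0.000153
P(Offshore blowout preventer fails to close) [OR] = 1 − (1−0.007737) × (1−0.000284) × (1−0.000153) = 0.008171
Rounded to 4 decimal places: P(Offshore blowout preventer fails to close) ≈ 0.0082.

0.0082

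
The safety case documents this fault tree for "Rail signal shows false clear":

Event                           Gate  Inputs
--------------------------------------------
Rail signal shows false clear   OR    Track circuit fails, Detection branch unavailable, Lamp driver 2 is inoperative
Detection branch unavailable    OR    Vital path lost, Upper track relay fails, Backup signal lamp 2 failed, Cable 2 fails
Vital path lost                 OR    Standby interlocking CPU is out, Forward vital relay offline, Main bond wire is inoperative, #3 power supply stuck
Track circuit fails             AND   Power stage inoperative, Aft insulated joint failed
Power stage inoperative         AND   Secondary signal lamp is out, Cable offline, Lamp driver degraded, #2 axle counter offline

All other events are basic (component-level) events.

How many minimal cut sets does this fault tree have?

9

Power stage inoperative [AND]: one cut set from each child combined → 1 × 1 × 1 × 1 = 1 cut set(s).
Track circuit fails [AND]: one cut set from each child combined → 1 × 1 = 1 cut set(s).
Vital path lost [OR]: union of children's cut sets → 4 cut set(s).
Detection branch unavailable [OR]: union of children's cut sets → 7 cut set(s).
Rail signal shows false clear [OR]: union of children's cut sets → 9 cut set(s).
Minimal cut sets: {#2 axle counter offline, Aft insulated joint failed, Cable offline, Lamp driver degraded, Secondary signal lamp is out}; {Standby interlocking CPU is out}; {Forward vital relay offline}; {Main bond wire is inoperative}; {#3 power supply stuck}; {Upper track relay fails}; {Backup signal lamp 2 failed}; {Cable 2 fails}; {Lamp driver 2 is inoperative}.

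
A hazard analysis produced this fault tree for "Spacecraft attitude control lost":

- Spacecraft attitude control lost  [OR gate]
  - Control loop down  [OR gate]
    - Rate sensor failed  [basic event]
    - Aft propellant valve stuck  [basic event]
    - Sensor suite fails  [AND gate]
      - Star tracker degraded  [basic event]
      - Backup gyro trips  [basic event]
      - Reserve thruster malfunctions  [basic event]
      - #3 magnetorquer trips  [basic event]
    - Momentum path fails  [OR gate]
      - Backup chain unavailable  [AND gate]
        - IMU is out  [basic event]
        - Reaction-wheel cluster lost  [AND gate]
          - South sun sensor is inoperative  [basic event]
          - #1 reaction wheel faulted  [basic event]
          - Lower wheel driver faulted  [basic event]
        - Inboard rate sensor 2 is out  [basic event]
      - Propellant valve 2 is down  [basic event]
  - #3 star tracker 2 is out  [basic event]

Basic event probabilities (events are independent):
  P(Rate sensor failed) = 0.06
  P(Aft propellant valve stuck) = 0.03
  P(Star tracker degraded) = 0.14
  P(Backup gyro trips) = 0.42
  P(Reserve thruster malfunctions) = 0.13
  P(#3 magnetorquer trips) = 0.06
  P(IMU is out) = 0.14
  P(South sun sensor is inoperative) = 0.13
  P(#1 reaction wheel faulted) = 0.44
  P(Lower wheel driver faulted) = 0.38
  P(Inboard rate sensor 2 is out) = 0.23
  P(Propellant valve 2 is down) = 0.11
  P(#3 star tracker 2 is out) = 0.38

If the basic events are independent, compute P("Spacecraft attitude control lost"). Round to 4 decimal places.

0.4975

P(Sensor suite fails) [AND] = 0.14 × 0.42 × 0.13 × 0.06 = 0.000459
P(Reaction-wheel cluster lost) [AND] = 0.13 × 0.44 × 0.38 = 0.021736
P(Backup chain unavailable) [AND] = 0.14 × 0.021736 × 0.23 = 0.000700
P(Momentum path fails) [OR] = 1 − (1−0.000700) × (1−0.11) = 0.110623
P(Control loop down) [OR] = 1 − (1−0.06) × (1−0.03) × (1−0.000459) × (1−0.110623) = 0.189438
P(Spacecraft attitude control lost) [OR] = 1 − (1−0.189438) × (1−0.38) = 0.497452
Rounded to 4 decimal places: P(Spacecraft attitude control lost) ≈ 0.4975.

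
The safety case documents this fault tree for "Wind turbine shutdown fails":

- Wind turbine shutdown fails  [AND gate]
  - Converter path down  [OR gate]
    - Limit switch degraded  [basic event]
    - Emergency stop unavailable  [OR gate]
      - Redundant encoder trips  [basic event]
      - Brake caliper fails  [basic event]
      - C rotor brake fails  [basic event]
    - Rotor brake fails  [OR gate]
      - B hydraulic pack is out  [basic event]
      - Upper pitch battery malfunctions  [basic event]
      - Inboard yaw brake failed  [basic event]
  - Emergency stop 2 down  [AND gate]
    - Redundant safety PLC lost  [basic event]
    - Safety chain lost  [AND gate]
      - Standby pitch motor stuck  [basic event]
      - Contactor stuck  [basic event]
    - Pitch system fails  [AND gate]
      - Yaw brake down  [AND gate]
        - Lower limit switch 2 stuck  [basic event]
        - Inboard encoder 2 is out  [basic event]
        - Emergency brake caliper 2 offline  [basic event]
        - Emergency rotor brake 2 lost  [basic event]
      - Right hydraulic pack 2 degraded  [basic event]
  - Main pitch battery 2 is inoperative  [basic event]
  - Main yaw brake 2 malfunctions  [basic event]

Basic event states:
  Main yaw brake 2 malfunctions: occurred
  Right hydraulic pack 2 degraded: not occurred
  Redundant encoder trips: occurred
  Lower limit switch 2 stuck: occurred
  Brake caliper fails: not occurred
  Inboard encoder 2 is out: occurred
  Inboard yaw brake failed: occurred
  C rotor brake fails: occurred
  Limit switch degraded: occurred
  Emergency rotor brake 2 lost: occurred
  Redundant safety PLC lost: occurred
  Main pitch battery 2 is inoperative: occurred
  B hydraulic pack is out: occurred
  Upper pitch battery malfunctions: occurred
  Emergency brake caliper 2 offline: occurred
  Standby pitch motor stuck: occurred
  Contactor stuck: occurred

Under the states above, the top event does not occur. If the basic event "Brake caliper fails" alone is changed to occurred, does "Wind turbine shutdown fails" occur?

Counterfactual: set "Brake caliper fails" to occurred.
Emergency stop unavailable [OR]: Redundant encoder trips=occurs, Brake caliper fails=occurs, C rotor brake fails=occurs → at least one input occurs → occurs.
Rotor brake fails [OR]: B hydraulic pack is out=occurs, Upper pitch battery malfunctions=occurs, Inboard yaw brake failed=occurs → at least one input occurs → occurs.
Converter path down [OR]: Limit switch degraded=occurs, Emergency stop unavailable=occurs, Rotor brake fails=occurs → at least one input occurs → occurs.
Safety chain lost [AND]: Standby pitch motor stuck=occurs, Contactor stuck=occurs → all inputs occur → occurs.
Yaw brake down [AND]: Lower limit switch 2 stuck=occurs, Inboard encoder 2 is out=occurs, Emergency brake caliper 2 offline=occurs, Emergency rotor brake 2 lost=occurs → all inputs occur → occurs.
Pitch system fails [AND]: Yaw brake down=occurs, Right hydraulic pack 2 degraded=not → not all inputs occur → does not occur.
Emergency stop 2 down [AND]: Redundant safety PLC lost=occurs, Safety chain lost=occurs, Pitch system fails=not → not all inputs occur → does not occur.
Wind turbine shutdown fails [AND]: Converter path down=occurs, Emergency stop 2 down=not, Main pitch battery 2 is inoperative=occurs, Main yaw brake 2 malfunctions=occurs → not all inputs occur → does not occur.

No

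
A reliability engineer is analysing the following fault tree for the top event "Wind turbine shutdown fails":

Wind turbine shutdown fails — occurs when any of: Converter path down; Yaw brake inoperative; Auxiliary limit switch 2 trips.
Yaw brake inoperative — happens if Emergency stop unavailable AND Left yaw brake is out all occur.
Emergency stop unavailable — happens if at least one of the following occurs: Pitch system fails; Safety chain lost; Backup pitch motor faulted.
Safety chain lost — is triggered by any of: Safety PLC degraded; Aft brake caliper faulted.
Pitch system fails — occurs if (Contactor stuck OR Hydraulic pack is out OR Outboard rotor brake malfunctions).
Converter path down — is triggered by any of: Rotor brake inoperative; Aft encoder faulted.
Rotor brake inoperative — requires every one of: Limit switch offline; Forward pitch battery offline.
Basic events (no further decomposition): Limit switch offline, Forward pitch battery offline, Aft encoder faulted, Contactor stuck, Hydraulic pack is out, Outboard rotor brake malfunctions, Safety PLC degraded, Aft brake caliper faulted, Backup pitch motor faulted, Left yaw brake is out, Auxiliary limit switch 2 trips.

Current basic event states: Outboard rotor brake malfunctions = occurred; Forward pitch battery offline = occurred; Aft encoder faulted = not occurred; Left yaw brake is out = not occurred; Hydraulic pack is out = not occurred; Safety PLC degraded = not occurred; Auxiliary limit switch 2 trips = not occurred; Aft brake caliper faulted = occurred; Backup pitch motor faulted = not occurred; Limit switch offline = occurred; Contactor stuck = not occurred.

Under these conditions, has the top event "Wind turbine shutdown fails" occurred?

Yes

Rotor brake inoperative [AND]: Limit switch offline=occurs, Forward pitch battery offline=occurs → all inputs occur → occurs.
Converter path down [OR]: Rotor brake inoperative=occurs, Aft encoder faulted=not → at least one input occurs → occurs.
Pitch system fails [OR]: Contactor stuck=not, Hydraulic pack is out=not, Outboard rotor brake malfunctions=occurs → at least one input occurs → occurs.
Safety chain lost [OR]: Safety PLC degraded=not, Aft brake caliper faulted=occurs → at least one input occurs → occurs.
Emergency stop unavailable [OR]: Pitch system fails=occurs, Safety chain lost=occurs, Backup pitch motor faulted=not → at least one input occurs → occurs.
Yaw brake inoperative [AND]: Emergency stop unavailable=occurs, Left yaw brake is out=not → not all inputs occur → does not occur.
Wind turbine shutdown fails [OR]: Converter path down=occurs, Yaw brake inoperative=not, Auxiliary limit switch 2 trips=not → at least one input occurs → occurs.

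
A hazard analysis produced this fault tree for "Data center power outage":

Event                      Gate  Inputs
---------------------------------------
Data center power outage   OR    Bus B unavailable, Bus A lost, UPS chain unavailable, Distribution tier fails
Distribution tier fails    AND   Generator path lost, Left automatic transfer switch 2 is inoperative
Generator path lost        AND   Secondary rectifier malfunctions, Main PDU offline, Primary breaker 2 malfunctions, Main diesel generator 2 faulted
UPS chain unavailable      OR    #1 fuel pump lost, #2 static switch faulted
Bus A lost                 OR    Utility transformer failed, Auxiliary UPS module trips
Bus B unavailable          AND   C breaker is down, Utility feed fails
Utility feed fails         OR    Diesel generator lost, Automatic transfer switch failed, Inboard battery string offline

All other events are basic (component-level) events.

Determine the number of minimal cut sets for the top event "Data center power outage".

Utility feed fails [OR]: union of children's cut sets → 3 cut set(s).
Bus B unavailable [AND]: one cut set from each child combined → 1 × 3 = 3 cut set(s).
Bus A lost [OR]: union of children's cut sets → 2 cut set(s).
UPS chain unavailable [OR]: union of children's cut sets → 2 cut set(s).
Generator path lost [AND]: one cut set from each child combined → 1 × 1 × 1 × 1 = 1 cut set(s).
Distribution tier fails [AND]: one cut set from each child combined → 1 × 1 = 1 cut set(s).
Data center power outage [OR]: union of children's cut sets → 8 cut set(s).
Minimal cut sets: {C breaker is down, Diesel generator lost}; {Automatic transfer switch failed, C breaker is down}; {C breaker is down, Inboard battery string offline}; {Utility transformer failed}; {Auxiliary UPS module trips}; {#1 fuel pump lost}; {#2 static switch faulted}; {Left automatic transfer switch 2 is inoperative, Main PDU offline, Main diesel generator 2 faulted, Primary breaker 2 malfunctions, Secondary rectifier malfunctions}.

8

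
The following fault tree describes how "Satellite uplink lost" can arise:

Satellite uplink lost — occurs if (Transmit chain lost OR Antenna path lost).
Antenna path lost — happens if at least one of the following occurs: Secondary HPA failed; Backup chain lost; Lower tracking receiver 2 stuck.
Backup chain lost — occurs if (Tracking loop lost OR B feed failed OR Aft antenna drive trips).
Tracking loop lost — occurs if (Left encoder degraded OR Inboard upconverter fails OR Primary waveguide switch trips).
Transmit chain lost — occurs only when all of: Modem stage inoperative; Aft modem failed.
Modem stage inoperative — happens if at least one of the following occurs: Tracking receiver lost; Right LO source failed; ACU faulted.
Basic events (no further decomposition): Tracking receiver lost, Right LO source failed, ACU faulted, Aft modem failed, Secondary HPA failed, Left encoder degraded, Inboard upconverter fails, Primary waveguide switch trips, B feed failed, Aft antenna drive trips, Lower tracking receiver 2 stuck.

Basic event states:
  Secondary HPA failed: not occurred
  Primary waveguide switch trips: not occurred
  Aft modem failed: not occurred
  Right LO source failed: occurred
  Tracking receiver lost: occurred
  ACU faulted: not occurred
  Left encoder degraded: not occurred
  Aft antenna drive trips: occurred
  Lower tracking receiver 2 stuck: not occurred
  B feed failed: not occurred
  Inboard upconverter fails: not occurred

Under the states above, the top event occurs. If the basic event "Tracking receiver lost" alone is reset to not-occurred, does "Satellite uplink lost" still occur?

Counterfactual: set "Tracking receiver lost" to not occurred.
Modem stage inoperative [OR]: Tracking receiver lost=not, Right LO source failed=occurs, ACU faulted=not → at least one input occurs → occurs.
Transmit chain lost [AND]: Modem stage inoperative=occurs, Aft modem failed=not → not all inputs occur → does not occur.
Tracking loop lost [OR]: Left encoder degraded=not, Inboard upconverter fails=not, Primary waveguide switch trips=not → no input occurs → does not occur.
Backup chain lost [OR]: Tracking loop lost=not, B feed failed=not, Aft antenna drive trips=occurs → at least one input occurs → occurs.
Antenna path lost [OR]: Secondary HPA failed=not, Backup chain lost=occurs, Lower tracking receiver 2 stuck=not → at least one input occurs → occurs.
Satellite uplink lost [OR]: Transmit chain lost=not, Antenna path lost=occurs → at least one input occurs → occurs.

Yes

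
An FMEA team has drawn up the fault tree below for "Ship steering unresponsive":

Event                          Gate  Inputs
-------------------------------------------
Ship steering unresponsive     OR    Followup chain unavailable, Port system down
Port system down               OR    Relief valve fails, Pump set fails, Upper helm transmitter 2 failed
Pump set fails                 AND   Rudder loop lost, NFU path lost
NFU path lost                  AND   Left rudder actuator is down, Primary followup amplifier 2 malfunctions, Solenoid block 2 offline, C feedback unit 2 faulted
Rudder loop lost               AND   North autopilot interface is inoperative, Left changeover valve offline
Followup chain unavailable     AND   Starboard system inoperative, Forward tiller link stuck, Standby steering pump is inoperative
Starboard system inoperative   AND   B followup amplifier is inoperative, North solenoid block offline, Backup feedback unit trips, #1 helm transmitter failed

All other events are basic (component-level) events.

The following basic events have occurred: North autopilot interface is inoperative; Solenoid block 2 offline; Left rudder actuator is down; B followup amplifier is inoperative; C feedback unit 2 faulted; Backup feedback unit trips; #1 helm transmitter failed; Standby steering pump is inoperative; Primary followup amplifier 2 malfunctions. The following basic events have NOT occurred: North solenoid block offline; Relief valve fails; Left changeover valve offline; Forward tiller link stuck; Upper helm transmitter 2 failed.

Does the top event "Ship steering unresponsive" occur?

Starboard system inoperative [AND]: B followup amplifier is inoperative=occurs, North solenoid block offline=not, Backup feedback unit trips=occurs, #1 helm transmitter failed=occurs → not all inputs occur → does not occur.
Followup chain unavailable [AND]: Starboard system inoperative=not, Forward tiller link stuck=not, Standby steering pump is inoperative=occurs → not all inputs occur → does not occur.
Rudder loop lost [AND]: North autopilot interface is inoperative=occurs, Left changeover valve offline=not → not all inputs occur → does not occur.
NFU path lost [AND]: Left rudder actuator is down=occurs, Primary followup amplifier 2 malfunctions=occurs, Solenoid block 2 offline=occurs, C feedback unit 2 faulted=occurs → all inputs occur → occurs.
Pump set fails [AND]: Rudder loop lost=not, NFU path lost=occurs → not all inputs occur → does not occur.
Port system down [OR]: Relief valve fails=not, Pump set fails=not, Upper helm transmitter 2 failed=not → no input occurs → does not occur.
Ship steering unresponsive [OR]: Followup chain unavailable=not, Port system down=not → no input occurs → does not occur.

No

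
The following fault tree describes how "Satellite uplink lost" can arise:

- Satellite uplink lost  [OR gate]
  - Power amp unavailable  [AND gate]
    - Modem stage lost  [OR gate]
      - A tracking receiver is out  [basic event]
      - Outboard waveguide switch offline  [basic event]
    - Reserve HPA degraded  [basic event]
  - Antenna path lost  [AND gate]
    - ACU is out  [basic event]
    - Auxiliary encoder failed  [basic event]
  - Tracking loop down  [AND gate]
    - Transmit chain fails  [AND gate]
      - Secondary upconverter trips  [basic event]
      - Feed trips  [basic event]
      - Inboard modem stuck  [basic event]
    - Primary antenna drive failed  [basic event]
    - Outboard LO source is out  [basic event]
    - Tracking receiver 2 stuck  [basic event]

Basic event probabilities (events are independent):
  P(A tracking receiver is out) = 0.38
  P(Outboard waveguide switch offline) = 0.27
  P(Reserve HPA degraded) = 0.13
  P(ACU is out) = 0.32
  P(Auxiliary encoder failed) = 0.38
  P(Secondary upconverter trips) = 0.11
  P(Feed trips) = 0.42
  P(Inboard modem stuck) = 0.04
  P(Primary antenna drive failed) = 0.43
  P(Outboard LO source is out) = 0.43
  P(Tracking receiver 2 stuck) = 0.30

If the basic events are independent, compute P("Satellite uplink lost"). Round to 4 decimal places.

P(Modem stage lost) [OR] = 1 − (1−0.38) × (1−0.27) = 0.547400
P(Power amp unavailable) [AND] = 0.547400 × 0.13 = 0.071162
P(Antenna path lost) [AND] = 0.32 × 0.38 = 0.121600
P(Transmit chain fails) [AND] = 0.11 × 0.42 × 0.04 = 0.001848
P(Tracking loop down) [AND] = 0.001848 × 0.43 × 0.43 × 0.30 = 0.000103
P(Satellite uplink lost) [OR] = 1 − (1−0.071162) × (1−0.121600) × (1−0.000103) = 0.184193
Rounded to 4 decimal places: P(Satellite uplink lost) ≈ 0.1842.

0.1842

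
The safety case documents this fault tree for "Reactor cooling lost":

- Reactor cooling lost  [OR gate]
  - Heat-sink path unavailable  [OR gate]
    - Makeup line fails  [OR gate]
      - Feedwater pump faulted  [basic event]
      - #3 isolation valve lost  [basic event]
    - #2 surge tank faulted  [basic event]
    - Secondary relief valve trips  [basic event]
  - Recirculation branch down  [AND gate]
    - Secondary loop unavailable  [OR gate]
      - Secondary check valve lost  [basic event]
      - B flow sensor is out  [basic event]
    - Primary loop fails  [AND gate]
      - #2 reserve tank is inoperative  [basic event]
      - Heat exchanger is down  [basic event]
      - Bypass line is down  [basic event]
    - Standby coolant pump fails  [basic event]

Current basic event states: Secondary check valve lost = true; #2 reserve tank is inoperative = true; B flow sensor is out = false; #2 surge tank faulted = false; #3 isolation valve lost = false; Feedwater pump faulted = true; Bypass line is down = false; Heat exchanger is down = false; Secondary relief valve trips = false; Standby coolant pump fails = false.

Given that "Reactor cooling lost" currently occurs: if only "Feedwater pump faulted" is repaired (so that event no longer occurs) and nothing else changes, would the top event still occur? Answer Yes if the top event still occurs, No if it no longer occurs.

Counterfactual: set "Feedwater pump faulted" to not occurred.
Makeup line fails [OR]: Feedwater pump faulted=not, #3 isolation valve lost=not → no input occurs → does not occur.
Heat-sink path unavailable [OR]: Makeup line fails=not, #2 surge tank faulted=not, Secondary relief valve trips=not → no input occurs → does not occur.
Secondary loop unavailable [OR]: Secondary check valve lost=occurs, B flow sensor is out=not → at least one input occurs → occurs.
Primary loop fails [AND]: #2 reserve tank is inoperative=occurs, Heat exchanger is down=not, Bypass line is down=not → not all inputs occur → does not occur.
Recirculation branch down [AND]: Secondary loop unavailable=occurs, Primary loop fails=not, Standby coolant pump fails=not → not all inputs occur → does not occur.
Reactor cooling lost [OR]: Heat-sink path unavailable=not, Recirculation branch down=not → no input occurs → does not occur.

No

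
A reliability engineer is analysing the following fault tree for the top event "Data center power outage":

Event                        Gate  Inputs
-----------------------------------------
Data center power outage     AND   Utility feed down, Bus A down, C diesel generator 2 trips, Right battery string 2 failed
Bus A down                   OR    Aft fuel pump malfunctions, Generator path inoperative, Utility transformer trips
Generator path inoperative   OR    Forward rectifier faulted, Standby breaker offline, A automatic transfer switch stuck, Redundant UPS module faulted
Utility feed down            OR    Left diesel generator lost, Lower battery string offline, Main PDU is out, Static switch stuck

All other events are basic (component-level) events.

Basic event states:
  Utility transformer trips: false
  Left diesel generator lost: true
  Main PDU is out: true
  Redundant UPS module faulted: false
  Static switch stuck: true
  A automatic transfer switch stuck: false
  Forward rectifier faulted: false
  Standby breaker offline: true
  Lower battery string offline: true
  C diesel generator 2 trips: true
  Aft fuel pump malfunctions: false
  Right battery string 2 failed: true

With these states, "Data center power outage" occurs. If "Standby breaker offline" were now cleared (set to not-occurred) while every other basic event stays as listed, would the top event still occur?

Counterfactual: set "Standby breaker offline" to not occurred.
Utility feed down [OR]: Left diesel generator lost=occurs, Lower battery string offline=occurs, Main PDU is out=occurs, Static switch stuck=occurs → at least one input occurs → occurs.
Generator path inoperative [OR]: Forward rectifier faulted=not, Standby breaker offline=not, A automatic transfer switch stuck=not, Redundant UPS module faulted=not → no input occurs → does not occur.
Bus A down [OR]: Aft fuel pump malfunctions=not, Generator path inoperative=not, Utility transformer trips=not → no input occurs → does not occur.
Data center power outage [AND]: Utility feed down=occurs, Bus A down=not, C diesel generator 2 trips=occurs, Right battery string 2 failed=occurs → not all inputs occur → does not occur.

No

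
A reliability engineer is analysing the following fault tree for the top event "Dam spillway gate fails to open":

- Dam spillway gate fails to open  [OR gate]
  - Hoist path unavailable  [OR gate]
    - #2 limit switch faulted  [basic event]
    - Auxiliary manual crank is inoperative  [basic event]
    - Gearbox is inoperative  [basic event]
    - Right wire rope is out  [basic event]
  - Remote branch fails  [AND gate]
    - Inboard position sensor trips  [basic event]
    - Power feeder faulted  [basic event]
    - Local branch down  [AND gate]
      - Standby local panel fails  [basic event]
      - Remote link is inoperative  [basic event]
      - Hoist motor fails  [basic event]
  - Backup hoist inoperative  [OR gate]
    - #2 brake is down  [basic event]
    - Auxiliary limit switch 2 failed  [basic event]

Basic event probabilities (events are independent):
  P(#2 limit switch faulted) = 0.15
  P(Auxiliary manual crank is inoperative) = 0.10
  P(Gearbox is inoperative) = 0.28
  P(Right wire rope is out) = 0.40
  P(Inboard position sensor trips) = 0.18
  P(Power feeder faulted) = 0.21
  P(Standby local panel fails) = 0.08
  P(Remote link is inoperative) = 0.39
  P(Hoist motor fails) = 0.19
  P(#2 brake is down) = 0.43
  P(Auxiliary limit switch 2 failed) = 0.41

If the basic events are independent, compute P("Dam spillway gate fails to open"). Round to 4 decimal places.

0.8889

P(Hoist path unavailable) [OR] = 1 − (1−0.15) × (1−0.10) × (1−0.28) × (1−0.40) = 0.669520
P(Local branch down) [AND] = 0.08 × 0.39 × 0.19 = 0.005928
P(Remote branch fails) [AND] = 0.18 × 0.21 × 0.005928 = 0.000224
P(Backup hoist inoperative) [OR] = 1 − (1−0.43) × (1−0.41) = 0.663700
P(Dam spillway gate fails to open) [OR] = 1 − (1−0.669520) × (1−0.000224) × (1−0.663700) = 0.888884
Rounded to 4 decimal places: P(Dam spillway gate fails to open) ≈ 0.8889.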